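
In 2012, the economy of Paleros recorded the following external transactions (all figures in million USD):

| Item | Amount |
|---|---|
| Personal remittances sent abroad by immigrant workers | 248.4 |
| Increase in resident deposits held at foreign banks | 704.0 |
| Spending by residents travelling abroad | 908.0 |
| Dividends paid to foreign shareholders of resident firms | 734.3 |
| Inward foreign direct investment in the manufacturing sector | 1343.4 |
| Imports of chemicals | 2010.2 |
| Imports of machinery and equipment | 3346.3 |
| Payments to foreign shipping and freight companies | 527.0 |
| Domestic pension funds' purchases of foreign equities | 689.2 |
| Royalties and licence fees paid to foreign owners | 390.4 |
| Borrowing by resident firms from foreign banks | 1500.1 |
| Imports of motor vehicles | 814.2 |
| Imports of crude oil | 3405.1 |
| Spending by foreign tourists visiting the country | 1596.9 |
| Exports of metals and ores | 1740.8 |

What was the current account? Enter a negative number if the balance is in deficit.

Goods: -814.2 - 3405.1 - 2010.2 - 3346.3 + 1740.8 = -7835.0
Services: 1596.9 - 908.0 - 390.4 - 527.0 = -228.5
Primary income: -734.3
Secondary income: -248.4
Current account = (-7835.0) + (-228.5) + (-734.3) + (-248.4) = -9046.2
(Excluded from the current account — financial account: increase in resident deposits held at foreign banks 704.0, inward foreign direct investment in the manufacturing sector 1343.4, domestic pension funds' purchases of foreign equities 689.2, borrowing by resident firms from foreign banks 1500.1.)

-9046.2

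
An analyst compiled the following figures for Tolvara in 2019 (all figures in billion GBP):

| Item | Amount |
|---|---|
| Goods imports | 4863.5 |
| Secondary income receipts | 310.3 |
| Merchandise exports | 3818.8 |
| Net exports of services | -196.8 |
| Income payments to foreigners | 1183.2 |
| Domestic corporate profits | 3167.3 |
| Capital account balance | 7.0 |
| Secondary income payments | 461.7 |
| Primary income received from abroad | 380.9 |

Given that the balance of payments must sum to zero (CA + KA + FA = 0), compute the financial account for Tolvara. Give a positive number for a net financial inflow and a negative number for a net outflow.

2188.2

Goods balance = 3818.8 - 4863.5 = -1044.7
Services balance = -196.8
Trade balance (goods + services) = -1044.7 + (-196.8) = -1241.5
Net primary income = 380.9 - 1183.2 = -802.3
Net secondary income = 310.3 - 461.7 = -151.4
Current account = -1241.5 + (-802.3) + (-151.4) = -2195.2
Financial account = -(-2195.2 + 7.0) = 2188.2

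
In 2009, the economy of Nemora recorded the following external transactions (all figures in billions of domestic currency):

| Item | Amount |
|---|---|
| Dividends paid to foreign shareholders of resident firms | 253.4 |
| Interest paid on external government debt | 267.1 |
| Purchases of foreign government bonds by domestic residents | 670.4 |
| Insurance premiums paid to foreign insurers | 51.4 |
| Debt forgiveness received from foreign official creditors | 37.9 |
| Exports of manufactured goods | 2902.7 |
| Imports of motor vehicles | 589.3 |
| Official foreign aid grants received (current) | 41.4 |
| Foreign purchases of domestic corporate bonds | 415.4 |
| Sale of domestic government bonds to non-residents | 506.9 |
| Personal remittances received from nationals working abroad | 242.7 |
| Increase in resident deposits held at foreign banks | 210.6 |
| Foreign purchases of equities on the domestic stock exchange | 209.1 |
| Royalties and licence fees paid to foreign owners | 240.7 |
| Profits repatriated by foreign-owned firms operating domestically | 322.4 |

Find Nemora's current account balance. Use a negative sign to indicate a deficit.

1462.5

Goods: 2902.7 - 589.3 = 2313.4
Services: -240.7 - 51.4 = -292.1
Primary income: -253.4 - 267.1 - 322.4 = -842.9
Secondary income: 242.7 + 41.4 = 284.1
Current account = 2313.4 + (-292.1) + (-842.9) + 284.1 = 1462.5
(Excluded from the current account — financial account: purchases of foreign government bonds by domestic residents 670.4, foreign purchases of domestic corporate bonds 415.4, sale of domestic government bonds to non-residents 506.9, increase in resident deposits held at foreign banks 210.6, foreign purchases of equities on the domestic stock exchange 209.1; capital account: debt forgiveness received from foreign official creditors 37.9.)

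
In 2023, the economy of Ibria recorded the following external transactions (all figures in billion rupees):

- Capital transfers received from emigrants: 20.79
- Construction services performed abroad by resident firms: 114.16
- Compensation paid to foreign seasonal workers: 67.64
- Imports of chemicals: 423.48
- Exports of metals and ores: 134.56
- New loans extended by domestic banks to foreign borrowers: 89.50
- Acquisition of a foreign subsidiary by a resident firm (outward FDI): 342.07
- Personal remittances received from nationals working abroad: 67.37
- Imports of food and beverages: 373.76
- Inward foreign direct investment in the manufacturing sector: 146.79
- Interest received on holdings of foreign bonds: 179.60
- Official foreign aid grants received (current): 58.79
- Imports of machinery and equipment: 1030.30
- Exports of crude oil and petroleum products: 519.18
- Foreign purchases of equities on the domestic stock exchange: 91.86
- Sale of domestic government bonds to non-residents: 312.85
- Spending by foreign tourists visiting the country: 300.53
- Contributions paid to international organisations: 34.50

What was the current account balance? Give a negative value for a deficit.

-555.49

Goods: 519.18 - 373.76 + 134.56 - 423.48 - 1030.30 = -1173.80
Services: 114.16 + 300.53 = 414.69
Primary income: 179.60 - 67.64 = 111.96
Secondary income: -34.50 + 58.79 + 67.37 = 91.66
Current account = (-1173.80) + 414.69 + 111.96 + 91.66 = -555.49
(Excluded from the current account — capital account: capital transfers received from emigrants 20.79; financial account: new loans extended by domestic banks to foreign borrowers 89.50, acquisition of a foreign subsidiary by a resident firm (outward FDI) 342.07, inward foreign direct investment in the manufacturing sector 146.79, foreign purchases of equities on the domestic stock exchange 91.86, sale of domestic government bonds to non-residents 312.85.)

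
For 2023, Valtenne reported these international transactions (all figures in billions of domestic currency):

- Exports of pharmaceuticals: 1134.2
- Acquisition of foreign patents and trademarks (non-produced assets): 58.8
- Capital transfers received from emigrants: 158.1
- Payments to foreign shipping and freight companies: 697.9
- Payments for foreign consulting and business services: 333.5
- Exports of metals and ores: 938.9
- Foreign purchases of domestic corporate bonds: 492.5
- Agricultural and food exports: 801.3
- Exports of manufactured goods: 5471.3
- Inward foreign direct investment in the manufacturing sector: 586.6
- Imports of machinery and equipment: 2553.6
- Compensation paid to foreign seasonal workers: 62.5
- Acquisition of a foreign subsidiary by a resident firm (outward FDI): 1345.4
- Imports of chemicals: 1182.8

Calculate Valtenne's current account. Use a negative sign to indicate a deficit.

Goods: 801.3 + 938.9 - 2553.6 - 1182.8 + 1134.2 + 5471.3 = 4609.3
Services: -697.9 - 333.5 = -1031.4
Primary income: -62.5
Current account = 4609.3 + (-1031.4) + (-62.5) = 3515.4
(Excluded from the current account — capital account: acquisition of foreign patents and trademarks (non-produced assets) 58.8, capital transfers received from emigrants 158.1; financial account: foreign purchases of domestic corporate bonds 492.5, inward foreign direct investment in the manufacturing sector 586.6, acquisition of a foreign subsidiary by a resident firm (outward FDI) 1345.4.)

3515.4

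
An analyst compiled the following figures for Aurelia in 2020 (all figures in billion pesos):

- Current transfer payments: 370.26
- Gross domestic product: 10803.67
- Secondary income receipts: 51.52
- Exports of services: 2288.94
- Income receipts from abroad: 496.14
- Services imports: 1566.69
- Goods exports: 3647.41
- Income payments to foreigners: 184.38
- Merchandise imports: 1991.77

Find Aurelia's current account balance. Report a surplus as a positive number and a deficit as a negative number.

2370.91

Goods balance = 3647.41 - 1991.77 = 1655.64
Services balance = 2288.94 - 1566.69 = 722.25
Trade balance (goods + services) = 1655.64 + 722.25 = 2377.89
Net primary income = 496.14 - 184.38 = 311.76
Net secondary income = 51.52 - 370.26 = -318.74
Current account = 2377.89 + 311.76 + (-318.74) = 2370.91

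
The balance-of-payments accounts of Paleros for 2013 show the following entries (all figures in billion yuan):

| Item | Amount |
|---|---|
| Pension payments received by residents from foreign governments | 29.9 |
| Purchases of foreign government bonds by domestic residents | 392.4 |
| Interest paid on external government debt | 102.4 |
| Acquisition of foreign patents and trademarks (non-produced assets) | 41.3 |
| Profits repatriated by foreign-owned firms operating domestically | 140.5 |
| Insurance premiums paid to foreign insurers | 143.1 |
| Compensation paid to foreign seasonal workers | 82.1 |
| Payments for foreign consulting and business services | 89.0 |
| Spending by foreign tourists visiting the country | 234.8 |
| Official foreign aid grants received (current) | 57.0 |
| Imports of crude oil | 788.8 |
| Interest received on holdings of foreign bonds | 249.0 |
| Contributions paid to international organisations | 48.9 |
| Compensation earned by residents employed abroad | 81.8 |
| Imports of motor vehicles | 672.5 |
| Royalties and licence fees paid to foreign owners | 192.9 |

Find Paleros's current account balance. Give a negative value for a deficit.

Goods: -672.5 - 788.8 = -1461.3
Services: 234.8 - 143.1 - 89.0 - 192.9 = -190.2
Primary income: -102.4 - 140.5 + 81.8 + 249.0 - 82.1 = 5.8
Secondary income: -48.9 + 29.9 + 57.0 = 38.0
Current account = (-1461.3) + (-190.2) + 5.8 + 38.0 = -1607.7
(Excluded from the current account — financial account: purchases of foreign government bonds by domestic residents 392.4; capital account: acquisition of foreign patents and trademarks (non-produced assets) 41.3.)

-1607.7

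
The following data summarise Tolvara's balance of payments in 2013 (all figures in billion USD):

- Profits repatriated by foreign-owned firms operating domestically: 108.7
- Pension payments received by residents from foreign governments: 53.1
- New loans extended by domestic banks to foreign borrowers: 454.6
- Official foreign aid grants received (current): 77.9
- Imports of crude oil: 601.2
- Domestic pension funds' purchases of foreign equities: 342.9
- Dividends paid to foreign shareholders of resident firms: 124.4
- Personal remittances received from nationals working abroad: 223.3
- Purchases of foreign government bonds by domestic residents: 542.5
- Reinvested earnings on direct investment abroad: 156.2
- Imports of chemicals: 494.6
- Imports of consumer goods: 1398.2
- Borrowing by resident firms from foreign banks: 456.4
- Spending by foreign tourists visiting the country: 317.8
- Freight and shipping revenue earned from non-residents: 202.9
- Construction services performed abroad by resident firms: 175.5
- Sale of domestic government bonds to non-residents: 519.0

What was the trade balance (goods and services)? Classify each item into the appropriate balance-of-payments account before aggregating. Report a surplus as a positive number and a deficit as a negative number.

-1797.8

Goods: -601.2 - 1398.2 - 494.6 = -2494.0
Services: 175.5 + 317.8 + 202.9 = 696.2
Trade balance = -2494.0 + 696.2 = -1797.8
(Excluded from the trade balance — primary income: profits repatriated by foreign-owned firms operating domestically 108.7, dividends paid to foreign shareholders of resident firms 124.4, reinvested earnings on direct investment abroad 156.2; secondary income: pension payments received by residents from foreign governments 53.1, official foreign aid grants received (current) 77.9, personal remittances received from nationals working abroad 223.3; financial account: new loans extended by domestic banks to foreign borrowers 454.6, domestic pension funds' purchases of foreign equities 342.9, purchases of foreign government bonds by domestic residents 542.5, borrowing by resident firms from foreign banks 456.4, sale of domestic government bonds to non-residents 519.0.)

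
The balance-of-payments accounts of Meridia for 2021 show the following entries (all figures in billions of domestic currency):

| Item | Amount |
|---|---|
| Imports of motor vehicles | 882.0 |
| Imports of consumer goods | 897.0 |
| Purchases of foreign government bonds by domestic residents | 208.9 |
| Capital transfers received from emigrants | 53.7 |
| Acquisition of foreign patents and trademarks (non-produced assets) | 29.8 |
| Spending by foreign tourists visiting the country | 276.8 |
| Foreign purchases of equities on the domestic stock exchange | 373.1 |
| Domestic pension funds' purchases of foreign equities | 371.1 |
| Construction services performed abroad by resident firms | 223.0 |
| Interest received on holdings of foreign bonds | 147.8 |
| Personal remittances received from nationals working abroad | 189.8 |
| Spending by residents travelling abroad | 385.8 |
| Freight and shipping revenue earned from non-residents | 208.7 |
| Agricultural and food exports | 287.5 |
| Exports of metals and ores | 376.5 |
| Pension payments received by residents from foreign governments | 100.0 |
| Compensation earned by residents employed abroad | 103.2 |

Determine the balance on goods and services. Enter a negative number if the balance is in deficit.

-792.3

Goods: 287.5 - 882.0 + 376.5 - 897.0 = -1115.0
Services: 276.8 + 208.7 + 223.0 - 385.8 = 322.7
Trade balance = -1115.0 + 322.7 = -792.3
(Excluded from the trade balance — financial account: purchases of foreign government bonds by domestic residents 208.9, foreign purchases of equities on the domestic stock exchange 373.1, domestic pension funds' purchases of foreign equities 371.1; capital account: capital transfers received from emigrants 53.7, acquisition of foreign patents and trademarks (non-produced assets) 29.8; primary income: interest received on holdings of foreign bonds 147.8, compensation earned by residents employed abroad 103.2; secondary income: personal remittances received from nationals working abroad 189.8, pension payments received by residents from foreign governments 100.0.)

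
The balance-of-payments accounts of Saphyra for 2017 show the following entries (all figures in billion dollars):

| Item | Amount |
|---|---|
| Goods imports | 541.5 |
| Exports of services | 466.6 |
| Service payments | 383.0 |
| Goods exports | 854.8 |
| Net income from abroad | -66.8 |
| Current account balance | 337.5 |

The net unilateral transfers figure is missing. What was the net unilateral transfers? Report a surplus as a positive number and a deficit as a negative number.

7.4

Current account = goods balance + services balance + net primary income + net secondary income
Sum of the known components = 330.1
Net unilateral transfers = CA - (known components) = 337.5 - 330.1 = 7.4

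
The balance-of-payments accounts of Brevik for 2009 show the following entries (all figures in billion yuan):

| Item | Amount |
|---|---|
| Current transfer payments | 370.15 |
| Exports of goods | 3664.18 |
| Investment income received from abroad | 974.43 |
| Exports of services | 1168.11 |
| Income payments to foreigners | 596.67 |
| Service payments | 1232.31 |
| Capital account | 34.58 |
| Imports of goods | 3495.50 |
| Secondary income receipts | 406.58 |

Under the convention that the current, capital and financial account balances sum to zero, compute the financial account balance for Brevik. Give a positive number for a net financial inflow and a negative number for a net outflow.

-553.25

Goods balance = 3664.18 - 3495.50 = 168.68
Services balance = 1168.11 - 1232.31 = -64.20
Trade balance (goods + services) = 168.68 + (-64.20) = 104.48
Net primary income = 974.43 - 596.67 = 377.76
Net secondary income = 406.58 - 370.15 = 36.43
Current account = 104.48 + 377.76 + 36.43 = 518.67
Financial account = -(518.67 + 34.58) = -553.25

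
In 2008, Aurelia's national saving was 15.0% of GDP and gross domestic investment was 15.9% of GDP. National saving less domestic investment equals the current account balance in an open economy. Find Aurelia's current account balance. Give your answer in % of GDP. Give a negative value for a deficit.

CA = S - I = 15.0 - 15.9 = -0.9

-0.9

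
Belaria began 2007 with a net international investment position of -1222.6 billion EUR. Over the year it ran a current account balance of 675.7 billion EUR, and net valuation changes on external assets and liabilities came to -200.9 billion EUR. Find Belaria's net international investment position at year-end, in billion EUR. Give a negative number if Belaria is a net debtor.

-747.8

Change in NIIP = current account + net valuation change = 675.7 + (-200.9) = 474.8
End-of-year NIIP = -1222.6 + 474.8 = -747.8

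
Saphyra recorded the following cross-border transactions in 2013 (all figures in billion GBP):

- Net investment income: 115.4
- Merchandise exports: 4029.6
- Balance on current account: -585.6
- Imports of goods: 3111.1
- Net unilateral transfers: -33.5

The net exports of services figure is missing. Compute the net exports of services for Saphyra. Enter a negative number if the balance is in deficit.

-1586.0

Current account = goods balance + services balance + net primary income + net secondary income
Sum of the known components = 1000.4
Net exports of services = CA - (known components) = -585.6 - 1000.4 = -1586.0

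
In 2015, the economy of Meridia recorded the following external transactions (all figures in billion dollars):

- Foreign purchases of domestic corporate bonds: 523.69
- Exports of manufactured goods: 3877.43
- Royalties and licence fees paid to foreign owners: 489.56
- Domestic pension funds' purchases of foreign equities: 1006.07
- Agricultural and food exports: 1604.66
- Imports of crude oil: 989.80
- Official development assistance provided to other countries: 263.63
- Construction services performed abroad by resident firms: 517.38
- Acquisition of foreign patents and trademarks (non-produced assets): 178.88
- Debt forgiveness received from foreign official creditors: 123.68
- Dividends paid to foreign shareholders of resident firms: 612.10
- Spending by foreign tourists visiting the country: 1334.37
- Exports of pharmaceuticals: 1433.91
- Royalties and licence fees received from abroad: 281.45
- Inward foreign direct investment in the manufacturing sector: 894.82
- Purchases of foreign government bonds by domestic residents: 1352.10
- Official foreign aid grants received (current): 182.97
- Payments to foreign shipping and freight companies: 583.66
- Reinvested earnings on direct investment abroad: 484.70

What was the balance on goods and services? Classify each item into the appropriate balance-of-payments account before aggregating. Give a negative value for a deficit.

Goods: 1433.91 + 3877.43 + 1604.66 - 989.80 = 5926.20
Services: 281.45 + 1334.37 - 489.56 - 583.66 + 517.38 = 1059.98
Trade balance = 5926.20 + 1059.98 = 6986.18
(Excluded from the trade balance — financial account: foreign purchases of domestic corporate bonds 523.69, domestic pension funds' purchases of foreign equities 1006.07, inward foreign direct investment in the manufacturing sector 894.82, purchases of foreign government bonds by domestic residents 1352.10; secondary income: official development assistance provided to other countries 263.63, official foreign aid grants received (current) 182.97; capital account: acquisition of foreign patents and trademarks (non-produced assets) 178.88, debt forgiveness received from foreign official creditors 123.68; primary income: dividends paid to foreign shareholders of resident firms 612.10, reinvested earnings on direct investment abroad 484.70.)

6986.18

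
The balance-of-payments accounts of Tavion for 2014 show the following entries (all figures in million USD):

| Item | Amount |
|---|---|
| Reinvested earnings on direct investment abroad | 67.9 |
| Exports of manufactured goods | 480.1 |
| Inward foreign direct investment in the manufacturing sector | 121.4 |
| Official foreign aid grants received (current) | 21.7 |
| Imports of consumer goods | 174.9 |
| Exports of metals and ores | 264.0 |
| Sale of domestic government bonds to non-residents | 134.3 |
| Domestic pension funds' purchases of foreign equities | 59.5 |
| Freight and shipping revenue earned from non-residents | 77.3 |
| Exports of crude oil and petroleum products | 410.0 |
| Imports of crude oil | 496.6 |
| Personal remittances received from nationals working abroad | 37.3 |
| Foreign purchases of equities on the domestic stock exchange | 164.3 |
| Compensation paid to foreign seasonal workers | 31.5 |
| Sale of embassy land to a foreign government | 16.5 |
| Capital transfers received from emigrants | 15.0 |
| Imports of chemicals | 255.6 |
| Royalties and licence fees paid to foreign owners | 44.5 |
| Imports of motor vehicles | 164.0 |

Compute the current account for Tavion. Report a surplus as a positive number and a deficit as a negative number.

Goods: 480.1 - 174.9 - 164.0 + 410.0 - 255.6 + 264.0 - 496.6 = 63.0
Services: -44.5 + 77.3 = 32.8
Primary income: 67.9 - 31.5 = 36.4
Secondary income: 37.3 + 21.7 = 59.0
Current account = 63.0 + 32.8 + 36.4 + 59.0 = 191.2
(Excluded from the current account — financial account: inward foreign direct investment in the manufacturing sector 121.4, sale of domestic government bonds to non-residents 134.3, domestic pension funds' purchases of foreign equities 59.5, foreign purchases of equities on the domestic stock exchange 164.3; capital account: sale of embassy land to a foreign government 16.5, capital transfers received from emigrants 15.0.)

191.2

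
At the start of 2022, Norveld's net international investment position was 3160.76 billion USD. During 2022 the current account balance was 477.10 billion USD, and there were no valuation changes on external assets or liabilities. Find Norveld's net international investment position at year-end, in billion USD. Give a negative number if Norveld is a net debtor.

With no valuation effects, change in NIIP = current account = 477.10
End-of-year NIIP = 3160.76 + 477.10 = 3637.86

3637.86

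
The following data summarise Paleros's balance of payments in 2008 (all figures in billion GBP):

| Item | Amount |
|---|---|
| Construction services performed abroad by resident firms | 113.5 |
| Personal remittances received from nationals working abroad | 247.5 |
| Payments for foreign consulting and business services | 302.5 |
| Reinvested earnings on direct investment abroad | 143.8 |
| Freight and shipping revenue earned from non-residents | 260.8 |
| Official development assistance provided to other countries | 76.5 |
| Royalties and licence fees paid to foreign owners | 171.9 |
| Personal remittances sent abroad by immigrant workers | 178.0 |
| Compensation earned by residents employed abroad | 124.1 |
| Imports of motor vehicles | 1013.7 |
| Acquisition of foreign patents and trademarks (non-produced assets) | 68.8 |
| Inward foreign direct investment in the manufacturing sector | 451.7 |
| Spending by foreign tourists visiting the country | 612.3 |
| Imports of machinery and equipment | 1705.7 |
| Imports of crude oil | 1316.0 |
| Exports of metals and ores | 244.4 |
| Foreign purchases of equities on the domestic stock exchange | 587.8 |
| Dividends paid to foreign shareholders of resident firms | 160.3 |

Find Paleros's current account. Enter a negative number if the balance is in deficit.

-3178.2

Goods: -1316.0 - 1013.7 + 244.4 - 1705.7 = -3791.0
Services: 260.8 + 113.5 + 612.3 - 171.9 - 302.5 = 512.2
Primary income: 143.8 - 160.3 + 124.1 = 107.6
Secondary income: 247.5 - 76.5 - 178.0 = -7.0
Current account = (-3791.0) + 512.2 + 107.6 + (-7.0) = -3178.2
(Excluded from the current account — capital account: acquisition of foreign patents and trademarks (non-produced assets) 68.8; financial account: inward foreign direct investment in the manufacturing sector 451.7, foreign purchases of equities on the domestic stock exchange 587.8.)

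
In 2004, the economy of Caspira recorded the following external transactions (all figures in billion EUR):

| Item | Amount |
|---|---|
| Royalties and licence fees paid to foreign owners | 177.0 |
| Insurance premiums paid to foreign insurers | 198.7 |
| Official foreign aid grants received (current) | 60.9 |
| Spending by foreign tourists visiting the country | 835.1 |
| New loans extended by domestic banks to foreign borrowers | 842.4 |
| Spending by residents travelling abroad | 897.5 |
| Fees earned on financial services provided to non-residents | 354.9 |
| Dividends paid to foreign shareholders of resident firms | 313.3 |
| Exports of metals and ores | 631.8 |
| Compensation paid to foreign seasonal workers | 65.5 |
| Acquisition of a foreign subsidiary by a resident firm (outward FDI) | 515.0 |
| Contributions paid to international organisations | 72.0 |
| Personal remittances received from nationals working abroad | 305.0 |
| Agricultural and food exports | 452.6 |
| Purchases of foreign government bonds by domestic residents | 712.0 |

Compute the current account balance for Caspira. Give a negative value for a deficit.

Goods: 631.8 + 452.6 = 1084.4
Services: 835.1 - 198.7 + 354.9 - 177.0 - 897.5 = -83.2
Primary income: -313.3 - 65.5 = -378.8
Secondary income: 60.9 + 305.0 - 72.0 = 293.9
Current account = 1084.4 + (-83.2) + (-378.8) + 293.9 = 916.3
(Excluded from the current account — financial account: new loans extended by domestic banks to foreign borrowers 842.4, acquisition of a foreign subsidiary by a resident firm (outward FDI) 515.0, purchases of foreign government bonds by domestic residents 712.0.)

916.3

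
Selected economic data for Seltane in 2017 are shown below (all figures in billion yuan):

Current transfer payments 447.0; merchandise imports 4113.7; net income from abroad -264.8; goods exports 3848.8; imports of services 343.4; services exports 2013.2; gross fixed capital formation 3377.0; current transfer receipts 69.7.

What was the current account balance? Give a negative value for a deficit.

Goods balance = 3848.8 - 4113.7 = -264.9
Services balance = 2013.2 - 343.4 = 1669.8
Trade balance (goods + services) = -264.9 + 1669.8 = 1404.9
Net primary income = -264.8
Net secondary income = 69.7 - 447.0 = -377.3
Current account = 1404.9 + (-264.8) + (-377.3) = 762.8

762.8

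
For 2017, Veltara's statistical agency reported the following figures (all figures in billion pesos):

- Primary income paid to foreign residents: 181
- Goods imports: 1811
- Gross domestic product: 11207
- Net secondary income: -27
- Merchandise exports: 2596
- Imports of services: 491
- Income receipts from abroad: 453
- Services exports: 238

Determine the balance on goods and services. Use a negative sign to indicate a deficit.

Goods balance = 2596 - 1811 = 785
Services balance = 238 - 491 = -253
Trade balance (goods + services) = 785 + (-253) = 532

532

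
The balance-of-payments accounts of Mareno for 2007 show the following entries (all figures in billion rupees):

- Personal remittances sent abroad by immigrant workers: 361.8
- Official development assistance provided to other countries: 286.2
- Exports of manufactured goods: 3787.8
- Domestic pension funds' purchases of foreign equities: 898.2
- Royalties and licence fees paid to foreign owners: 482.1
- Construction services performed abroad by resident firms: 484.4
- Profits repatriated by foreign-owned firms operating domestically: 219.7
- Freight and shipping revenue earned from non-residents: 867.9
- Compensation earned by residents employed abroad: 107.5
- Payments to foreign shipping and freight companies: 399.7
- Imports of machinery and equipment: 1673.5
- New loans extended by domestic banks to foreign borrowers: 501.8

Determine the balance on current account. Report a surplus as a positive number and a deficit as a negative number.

1824.6

Goods: -1673.5 + 3787.8 = 2114.3
Services: -399.7 + 484.4 - 482.1 + 867.9 = 470.5
Primary income: 107.5 - 219.7 = -112.2
Secondary income: -286.2 - 361.8 = -648.0
Current account = 2114.3 + 470.5 + (-112.2) + (-648.0) = 1824.6
(Excluded from the current account — financial account: domestic pension funds' purchases of foreign equities 898.2, new loans extended by domestic banks to foreign borrowers 501.8.)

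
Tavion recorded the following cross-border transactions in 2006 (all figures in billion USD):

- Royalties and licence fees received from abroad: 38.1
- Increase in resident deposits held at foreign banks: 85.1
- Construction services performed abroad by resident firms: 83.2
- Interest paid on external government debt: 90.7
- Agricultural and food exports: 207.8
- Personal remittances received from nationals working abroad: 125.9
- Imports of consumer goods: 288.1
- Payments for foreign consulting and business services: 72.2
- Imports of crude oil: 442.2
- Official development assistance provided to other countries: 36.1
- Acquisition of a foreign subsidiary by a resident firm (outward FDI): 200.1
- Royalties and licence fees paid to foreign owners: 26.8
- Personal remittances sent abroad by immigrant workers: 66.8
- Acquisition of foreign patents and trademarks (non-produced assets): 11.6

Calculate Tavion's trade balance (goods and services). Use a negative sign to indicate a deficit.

-500.2

Goods: -288.1 - 442.2 + 207.8 = -522.5
Services: -26.8 + 38.1 - 72.2 + 83.2 = 22.3
Trade balance = -522.5 + 22.3 = -500.2
(Excluded from the trade balance — financial account: increase in resident deposits held at foreign banks 85.1, acquisition of a foreign subsidiary by a resident firm (outward FDI) 200.1; primary income: interest paid on external government debt 90.7; secondary income: personal remittances received from nationals working abroad 125.9, official development assistance provided to other countries 36.1, personal remittances sent abroad by immigrant workers 66.8; capital account: acquisition of foreign patents and trademarks (non-produced assets) 11.6.)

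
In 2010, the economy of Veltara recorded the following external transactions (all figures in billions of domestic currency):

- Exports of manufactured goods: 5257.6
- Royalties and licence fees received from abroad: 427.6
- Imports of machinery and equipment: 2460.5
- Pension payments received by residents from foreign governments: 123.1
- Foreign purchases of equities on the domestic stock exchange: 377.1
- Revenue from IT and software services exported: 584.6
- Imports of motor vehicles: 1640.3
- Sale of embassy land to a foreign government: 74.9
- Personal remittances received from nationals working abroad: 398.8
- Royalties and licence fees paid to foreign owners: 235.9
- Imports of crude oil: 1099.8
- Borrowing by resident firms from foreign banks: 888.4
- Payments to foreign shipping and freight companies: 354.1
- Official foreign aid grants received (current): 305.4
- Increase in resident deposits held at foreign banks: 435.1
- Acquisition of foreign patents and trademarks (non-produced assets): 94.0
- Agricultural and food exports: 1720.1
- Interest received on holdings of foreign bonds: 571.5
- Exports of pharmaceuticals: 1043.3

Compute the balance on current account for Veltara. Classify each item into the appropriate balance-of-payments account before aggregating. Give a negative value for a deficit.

4641.4

Goods: -1640.3 + 1720.1 - 1099.8 - 2460.5 + 5257.6 + 1043.3 = 2820.4
Services: 427.6 - 354.1 + 584.6 - 235.9 = 422.2
Primary income: 571.5
Secondary income: 123.1 + 398.8 + 305.4 = 827.3
Current account = 2820.4 + 422.2 + 571.5 + 827.3 = 4641.4
(Excluded from the current account — financial account: foreign purchases of equities on the domestic stock exchange 377.1, borrowing by resident firms from foreign banks 888.4, increase in resident deposits held at foreign banks 435.1; capital account: sale of embassy land to a foreign government 74.9, acquisition of foreign patents and trademarks (non-produced assets) 94.0.)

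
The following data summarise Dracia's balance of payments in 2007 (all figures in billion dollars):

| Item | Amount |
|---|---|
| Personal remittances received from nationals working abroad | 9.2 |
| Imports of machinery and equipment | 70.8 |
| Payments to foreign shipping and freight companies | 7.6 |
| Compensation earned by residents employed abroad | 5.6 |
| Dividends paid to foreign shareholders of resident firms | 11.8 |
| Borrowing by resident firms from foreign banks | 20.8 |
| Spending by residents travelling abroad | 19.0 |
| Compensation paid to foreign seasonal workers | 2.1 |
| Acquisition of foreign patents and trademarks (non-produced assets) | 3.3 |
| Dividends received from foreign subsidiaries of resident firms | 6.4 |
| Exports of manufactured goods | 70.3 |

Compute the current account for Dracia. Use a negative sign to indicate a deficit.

-19.8

Goods: -70.8 + 70.3 = -0.5
Services: -7.6 - 19.0 = -26.6
Primary income: -2.1 + 6.4 - 11.8 + 5.6 = -1.9
Secondary income: 9.2
Current account = (-0.5) + (-26.6) + (-1.9) + 9.2 = -19.8
(Excluded from the current account — financial account: borrowing by resident firms from foreign banks 20.8; capital account: acquisition of foreign patents and trademarks (non-produced assets) 3.3.)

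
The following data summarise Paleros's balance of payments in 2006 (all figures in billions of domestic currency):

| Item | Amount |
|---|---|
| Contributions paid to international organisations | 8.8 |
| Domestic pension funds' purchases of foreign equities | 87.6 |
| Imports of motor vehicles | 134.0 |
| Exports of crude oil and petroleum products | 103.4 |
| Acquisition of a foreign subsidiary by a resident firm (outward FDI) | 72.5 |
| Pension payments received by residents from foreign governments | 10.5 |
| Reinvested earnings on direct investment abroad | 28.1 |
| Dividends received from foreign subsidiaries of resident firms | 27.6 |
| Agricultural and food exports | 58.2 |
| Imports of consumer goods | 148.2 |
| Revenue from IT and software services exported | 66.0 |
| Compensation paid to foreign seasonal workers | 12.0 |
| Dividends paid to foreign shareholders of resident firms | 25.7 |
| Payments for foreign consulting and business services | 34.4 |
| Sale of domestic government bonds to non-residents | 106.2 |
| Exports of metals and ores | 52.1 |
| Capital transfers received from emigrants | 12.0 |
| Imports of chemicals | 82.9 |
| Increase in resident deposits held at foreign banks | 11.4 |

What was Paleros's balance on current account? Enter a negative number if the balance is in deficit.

-100.1

Goods: 58.2 - 82.9 + 103.4 - 148.2 + 52.1 - 134.0 = -151.4
Services: 66.0 - 34.4 = 31.6
Primary income: 28.1 - 25.7 + 27.6 - 12.0 = 18.0
Secondary income: 10.5 - 8.8 = 1.7
Current account = (-151.4) + 31.6 + 18.0 + 1.7 = -100.1
(Excluded from the current account — financial account: domestic pension funds' purchases of foreign equities 87.6, acquisition of a foreign subsidiary by a resident firm (outward FDI) 72.5, sale of domestic government bonds to non-residents 106.2, increase in resident deposits held at foreign banks 11.4; capital account: capital transfers received from emigrants 12.0.)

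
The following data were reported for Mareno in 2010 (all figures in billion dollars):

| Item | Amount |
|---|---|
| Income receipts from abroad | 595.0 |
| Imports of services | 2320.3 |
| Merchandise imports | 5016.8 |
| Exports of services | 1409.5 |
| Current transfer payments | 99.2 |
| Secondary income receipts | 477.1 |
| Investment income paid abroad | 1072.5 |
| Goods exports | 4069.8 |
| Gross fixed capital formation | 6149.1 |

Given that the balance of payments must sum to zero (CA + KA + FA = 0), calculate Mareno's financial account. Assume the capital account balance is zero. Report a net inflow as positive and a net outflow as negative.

Goods balance = 4069.8 - 5016.8 = -947.0
Services balance = 1409.5 - 2320.3 = -910.8
Trade balance (goods + services) = -947.0 + (-910.8) = -1857.8
Net primary income = 595.0 - 1072.5 = -477.5
Net secondary income = 477.1 - 99.2 = 377.9
Current account = -1857.8 + (-477.5) + 377.9 = -1957.4
Financial account = -(-1957.4) = 1957.4

1957.4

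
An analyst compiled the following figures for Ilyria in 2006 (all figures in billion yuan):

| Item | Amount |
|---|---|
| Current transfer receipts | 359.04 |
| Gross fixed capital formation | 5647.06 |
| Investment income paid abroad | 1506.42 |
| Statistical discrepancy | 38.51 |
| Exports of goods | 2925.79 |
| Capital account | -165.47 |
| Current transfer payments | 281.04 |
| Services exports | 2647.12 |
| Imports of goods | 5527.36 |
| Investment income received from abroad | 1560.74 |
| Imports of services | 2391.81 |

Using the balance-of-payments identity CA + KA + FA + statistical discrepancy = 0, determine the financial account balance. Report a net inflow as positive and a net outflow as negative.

2340.90

Goods balance = 2925.79 - 5527.36 = -2601.57
Services balance = 2647.12 - 2391.81 = 255.31
Trade balance (goods + services) = -2601.57 + 255.31 = -2346.26
Net primary income = 1560.74 - 1506.42 = 54.32
Net secondary income = 359.04 - 281.04 = 78.00
Current account = -2346.26 + 54.32 + 78.00 = -2213.94
Financial account = -(-2213.94 + (-165.47) + 38.51) = 2340.90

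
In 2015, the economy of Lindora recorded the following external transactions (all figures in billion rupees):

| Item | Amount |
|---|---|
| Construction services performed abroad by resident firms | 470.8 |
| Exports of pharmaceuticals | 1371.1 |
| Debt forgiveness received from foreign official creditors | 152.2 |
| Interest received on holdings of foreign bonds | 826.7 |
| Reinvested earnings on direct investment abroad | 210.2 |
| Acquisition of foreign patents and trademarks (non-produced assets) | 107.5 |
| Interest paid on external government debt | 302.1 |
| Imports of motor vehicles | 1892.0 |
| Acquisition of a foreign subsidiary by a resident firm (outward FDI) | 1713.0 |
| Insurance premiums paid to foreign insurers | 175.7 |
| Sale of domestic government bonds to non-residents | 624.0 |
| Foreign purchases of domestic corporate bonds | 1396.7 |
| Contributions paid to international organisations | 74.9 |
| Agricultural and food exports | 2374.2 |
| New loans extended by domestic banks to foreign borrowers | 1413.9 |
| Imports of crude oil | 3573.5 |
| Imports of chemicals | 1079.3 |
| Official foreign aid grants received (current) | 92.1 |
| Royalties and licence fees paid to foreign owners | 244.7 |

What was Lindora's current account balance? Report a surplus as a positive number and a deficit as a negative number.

-1997.1

Goods: 2374.2 + 1371.1 - 1892.0 - 1079.3 - 3573.5 = -2799.5
Services: -175.7 - 244.7 + 470.8 = 50.4
Primary income: -302.1 + 826.7 + 210.2 = 734.8
Secondary income: -74.9 + 92.1 = 17.2
Current account = (-2799.5) + 50.4 + 734.8 + 17.2 = -1997.1
(Excluded from the current account — capital account: debt forgiveness received from foreign official creditors 152.2, acquisition of foreign patents and trademarks (non-produced assets) 107.5; financial account: acquisition of a foreign subsidiary by a resident firm (outward FDI) 1713.0, sale of domestic government bonds to non-residents 624.0, foreign purchases of domestic corporate bonds 1396.7, new loans extended by domestic banks to foreign borrowers 1413.9.)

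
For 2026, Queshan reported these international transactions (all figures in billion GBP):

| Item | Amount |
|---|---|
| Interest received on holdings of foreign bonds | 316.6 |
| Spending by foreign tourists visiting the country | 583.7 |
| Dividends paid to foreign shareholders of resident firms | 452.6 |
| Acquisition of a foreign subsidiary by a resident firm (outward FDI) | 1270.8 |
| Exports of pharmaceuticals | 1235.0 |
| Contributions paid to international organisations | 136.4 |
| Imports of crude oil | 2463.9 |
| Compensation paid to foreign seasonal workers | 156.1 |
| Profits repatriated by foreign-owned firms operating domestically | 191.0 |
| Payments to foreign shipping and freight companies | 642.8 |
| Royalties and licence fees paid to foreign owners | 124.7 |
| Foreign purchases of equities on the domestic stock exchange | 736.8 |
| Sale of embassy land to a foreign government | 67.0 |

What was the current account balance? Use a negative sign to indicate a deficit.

Goods: -2463.9 + 1235.0 = -1228.9
Services: -642.8 - 124.7 + 583.7 = -183.8
Primary income: 316.6 - 191.0 - 452.6 - 156.1 = -483.1
Secondary income: -136.4
Current account = (-1228.9) + (-183.8) + (-483.1) + (-136.4) = -2032.2
(Excluded from the current account — financial account: acquisition of a foreign subsidiary by a resident firm (outward FDI) 1270.8, foreign purchases of equities on the domestic stock exchange 736.8; capital account: sale of embassy land to a foreign government 67.0.)

-2032.2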